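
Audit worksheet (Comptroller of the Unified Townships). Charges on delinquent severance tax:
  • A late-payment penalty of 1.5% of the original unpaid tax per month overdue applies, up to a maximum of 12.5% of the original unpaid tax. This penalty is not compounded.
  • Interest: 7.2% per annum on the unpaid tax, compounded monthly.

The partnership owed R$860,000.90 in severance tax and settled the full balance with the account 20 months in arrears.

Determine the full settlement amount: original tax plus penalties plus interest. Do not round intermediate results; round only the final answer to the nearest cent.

Penalty (uncapped): 20 × 1.5% × R$860,000.90 = R$258,000.27; cap = 12.5% × R$860,000.90 = R$107,500.11… → penalty = R$107,500.11…
Interest (7.2%/yr ÷ 12 = 0.6%/month): R$860,000.90 × ((1 + 0.006)^20 − 1) = R$109,299.7861…
Total = R$860,000.90 + R$107,500.1125 + R$109,299.7861… = R$1,076,800.80

R$1,076,800.80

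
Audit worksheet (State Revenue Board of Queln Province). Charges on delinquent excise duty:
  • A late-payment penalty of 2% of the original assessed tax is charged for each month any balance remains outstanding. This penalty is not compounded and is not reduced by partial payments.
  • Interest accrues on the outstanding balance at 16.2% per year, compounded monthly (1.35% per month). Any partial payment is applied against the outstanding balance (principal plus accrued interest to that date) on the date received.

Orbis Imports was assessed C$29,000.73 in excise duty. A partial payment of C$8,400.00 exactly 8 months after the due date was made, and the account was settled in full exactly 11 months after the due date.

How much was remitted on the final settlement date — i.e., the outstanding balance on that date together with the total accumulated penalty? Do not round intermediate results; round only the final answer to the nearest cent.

C$31,245.48

Balance at month 8: C$29,000.7300 × (1 + 0.0135)^8 = C$32,284.8635…
After C$8,400.00 payment: C$32,284.8635… − C$8,400.00 = C$23,884.8635…
Balance at month 11: C$23,884.8635… × (1 + 0.0135)^3 = C$24,865.3183…
Penalty: 11 × 2% × C$29,000.73 = C$6,380.16…
Final settlement = outstanding balance + penalty = C$24,865.3183… + C$6,380.16… = C$31,245.48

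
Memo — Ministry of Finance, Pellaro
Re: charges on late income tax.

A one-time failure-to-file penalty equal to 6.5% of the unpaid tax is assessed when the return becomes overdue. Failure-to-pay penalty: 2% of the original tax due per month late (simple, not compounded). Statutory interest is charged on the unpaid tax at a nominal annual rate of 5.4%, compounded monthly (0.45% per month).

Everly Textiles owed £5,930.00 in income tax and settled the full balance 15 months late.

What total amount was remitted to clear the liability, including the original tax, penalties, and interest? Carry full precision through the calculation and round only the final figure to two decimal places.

Failure-to-file penalty: 6.5% × £5,930.00 = £385.45
Failure-to-pay penalty = 2% × £5,930.00 × 15 mo = £1,779.00
Interest: £5,930.00 × ((1 + 0.0045)^15 − 1) = £5,930.00 × 0.0696683… = £413.1329…
Total = £5,930.00 + £2,164.4500 + £413.1329… = £8,507.58

£8,507.58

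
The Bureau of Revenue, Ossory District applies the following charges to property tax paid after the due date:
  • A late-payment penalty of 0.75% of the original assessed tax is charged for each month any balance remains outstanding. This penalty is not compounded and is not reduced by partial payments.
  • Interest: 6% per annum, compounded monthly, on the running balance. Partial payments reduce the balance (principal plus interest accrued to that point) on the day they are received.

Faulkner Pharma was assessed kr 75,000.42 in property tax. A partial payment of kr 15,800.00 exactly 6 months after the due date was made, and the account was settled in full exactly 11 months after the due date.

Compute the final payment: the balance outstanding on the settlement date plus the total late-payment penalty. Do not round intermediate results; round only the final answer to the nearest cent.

kr 69,218.70

Monthly rate = 6% ÷ 12 = 0.5%
Balance at month 6: kr 75,000.4200 × (1 + 0.005)^6 = kr 77,278.7460…
After kr 15,800.00 payment: kr 77,278.7460… − kr 15,800.00 = kr 61,478.7460…
Balance at month 11: kr 61,478.7460… × (1 + 0.005)^5 = kr 63,031.1613…
Penalty: 11 × 0.75% × kr 75,000.42 = kr 6,187.53…
Final settlement = outstanding balance + penalty = kr 63,031.1613… + kr 6,187.53… = kr 69,218.70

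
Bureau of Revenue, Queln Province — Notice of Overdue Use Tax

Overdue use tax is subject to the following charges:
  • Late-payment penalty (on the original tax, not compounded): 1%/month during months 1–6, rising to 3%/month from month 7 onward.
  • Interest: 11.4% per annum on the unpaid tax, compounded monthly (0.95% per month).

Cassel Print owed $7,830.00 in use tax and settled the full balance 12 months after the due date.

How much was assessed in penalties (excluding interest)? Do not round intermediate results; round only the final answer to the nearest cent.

$1,879.20

Penalty, months 1–6: 6 × 1% × $7,830.00 = $469.80
Penalty, months 7–12: 6 × 3% × $7,830.00 = $1,409.40
Total penalty = $469.80 + $1,409.40 = $1,879.20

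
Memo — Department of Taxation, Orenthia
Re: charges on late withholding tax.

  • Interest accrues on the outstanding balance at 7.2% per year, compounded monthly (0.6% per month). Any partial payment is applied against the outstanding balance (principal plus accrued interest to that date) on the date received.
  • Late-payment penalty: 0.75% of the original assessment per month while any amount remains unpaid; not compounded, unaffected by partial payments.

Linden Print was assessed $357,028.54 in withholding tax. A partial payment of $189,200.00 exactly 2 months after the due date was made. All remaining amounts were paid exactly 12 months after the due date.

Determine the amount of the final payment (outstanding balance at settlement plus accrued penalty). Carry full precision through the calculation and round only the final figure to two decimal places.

$214,869.20

Balance at month 2: $357,028.5400 × (1 + 0.006)^2 = $361,325.7355…
After $189,200.00 payment: $361,325.7355… − $189,200.00 = $172,125.7355…
Balance at month 12: $172,125.7355… × (1 + 0.006)^10 = $182,736.6320…
Penalty: 12 × 0.75% × $357,028.54 = $32,132.57…
Final settlement = outstanding balance + penalty = $182,736.6320… + $32,132.57… = $214,869.20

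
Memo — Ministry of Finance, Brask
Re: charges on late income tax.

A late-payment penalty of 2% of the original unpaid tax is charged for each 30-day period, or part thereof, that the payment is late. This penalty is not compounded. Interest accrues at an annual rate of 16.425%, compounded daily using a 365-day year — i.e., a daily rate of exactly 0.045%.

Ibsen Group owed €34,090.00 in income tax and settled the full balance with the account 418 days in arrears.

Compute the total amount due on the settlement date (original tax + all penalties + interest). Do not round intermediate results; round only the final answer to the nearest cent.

Penalty periods: ⌈418/30⌉ = 14; penalty = 14 × 2% × €34,090.00 = €9,545.20
Interest: €34,090.00 × ((1 + 0.00045)^418 − 1) = €34,090.00 × 0.20690314… = €7,053.3280…
Total = €34,090.00 + €9,545.2000 + €7,053.3280… = €50,688.53

€50,688.53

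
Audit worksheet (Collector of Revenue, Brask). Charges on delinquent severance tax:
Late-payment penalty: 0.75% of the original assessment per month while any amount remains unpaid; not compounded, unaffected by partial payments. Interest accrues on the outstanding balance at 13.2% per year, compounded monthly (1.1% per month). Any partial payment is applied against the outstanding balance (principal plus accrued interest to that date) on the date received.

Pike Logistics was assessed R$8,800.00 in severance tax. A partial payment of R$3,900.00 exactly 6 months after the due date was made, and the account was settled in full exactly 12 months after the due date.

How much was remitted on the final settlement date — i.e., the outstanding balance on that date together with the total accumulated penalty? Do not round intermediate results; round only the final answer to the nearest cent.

R$6,661.94

Balance at month 6: R$8,800.0000 × (1 + 0.011)^6 = R$9,397.0082…
After R$3,900.00 payment: R$9,397.0082… − R$3,900.00 = R$5,497.0082…
Balance at month 12: R$5,497.0082… × (1 + 0.011)^6 = R$5,869.9354…
Penalty: 12 × 0.75% × R$8,800.00 = R$792.00
Final settlement = outstanding balance + penalty = R$5,869.9354… + R$792.00 = R$6,661.94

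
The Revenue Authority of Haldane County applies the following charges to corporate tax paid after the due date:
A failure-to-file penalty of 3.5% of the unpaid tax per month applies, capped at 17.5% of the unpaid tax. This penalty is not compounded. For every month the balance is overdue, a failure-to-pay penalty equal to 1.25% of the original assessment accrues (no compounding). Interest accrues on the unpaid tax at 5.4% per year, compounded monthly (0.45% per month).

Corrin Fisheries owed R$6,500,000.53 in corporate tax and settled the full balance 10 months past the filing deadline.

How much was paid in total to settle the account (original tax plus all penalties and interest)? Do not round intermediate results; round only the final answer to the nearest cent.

Failure-to-file: 10 × 3.5% × R$6,500,000.53 = R$2,275,000.19…, capped at 17.5% × R$6,500,000.53 = R$1,137,500.09…
Failure-to-pay penalty: 10 × 1.25% × R$6,500,000.53 = R$812,500.07…
Interest: R$6,500,000.53 × ((1 + 0.0045)^10 − 1) = R$6,500,000.53 × 0.0459223… = R$298,494.7896…
Total = R$6,500,000.53 + R$1,950,000.1590 + R$298,494.7896… = R$8,748,495.48

R$8,748,495.48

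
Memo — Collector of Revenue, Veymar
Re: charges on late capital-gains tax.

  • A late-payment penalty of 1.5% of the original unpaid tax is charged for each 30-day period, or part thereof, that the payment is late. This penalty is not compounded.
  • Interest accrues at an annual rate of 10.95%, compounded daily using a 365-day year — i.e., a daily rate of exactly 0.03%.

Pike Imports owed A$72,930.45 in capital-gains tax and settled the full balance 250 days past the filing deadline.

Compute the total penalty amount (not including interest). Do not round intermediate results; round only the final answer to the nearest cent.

A$9,845.61

Penalty periods: ⌈250/30⌉ = 9; penalty = 9 × 1.5% × A$72,930.45 = A$9,845.61…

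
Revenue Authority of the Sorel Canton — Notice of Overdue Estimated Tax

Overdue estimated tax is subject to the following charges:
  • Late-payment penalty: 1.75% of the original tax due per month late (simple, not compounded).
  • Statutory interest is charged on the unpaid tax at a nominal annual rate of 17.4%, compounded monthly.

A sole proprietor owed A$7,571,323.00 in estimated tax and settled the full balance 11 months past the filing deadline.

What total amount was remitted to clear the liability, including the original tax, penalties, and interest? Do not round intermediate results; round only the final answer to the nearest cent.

Late-payment penalty: 11 × 1.75% × A$7,571,323.00 = A$1,457,479.68…
Interest (17.4%/yr ÷ 12 = 1.45%/month): A$7,571,323.00 × ((1 + 0.0145)^11 − 1) = A$1,299,100.1783…
Total = A$7,571,323.00 + A$1,457,479.6775 + A$1,299,100.1783… = A$10,327,902.86

A$10,327,902.86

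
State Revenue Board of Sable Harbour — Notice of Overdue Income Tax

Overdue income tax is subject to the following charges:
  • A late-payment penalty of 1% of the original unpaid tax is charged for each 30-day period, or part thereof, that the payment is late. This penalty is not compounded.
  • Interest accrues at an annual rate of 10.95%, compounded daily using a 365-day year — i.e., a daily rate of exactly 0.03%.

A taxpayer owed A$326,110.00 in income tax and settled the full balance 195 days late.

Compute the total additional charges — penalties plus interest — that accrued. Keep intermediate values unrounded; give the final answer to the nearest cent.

Penalty periods: ⌈195/30⌉ = 7; penalty = 7 × 1% × A$326,110.00 = A$22,827.70
Interest: A$326,110.00 × ((1 + 0.0003)^195 − 1) = A$326,110.00 × 0.06023568… = A$19,643.4589…
Penalties + interest = A$22,827.7000 + A$19,643.4589… = A$42,471.16

A$42,471.16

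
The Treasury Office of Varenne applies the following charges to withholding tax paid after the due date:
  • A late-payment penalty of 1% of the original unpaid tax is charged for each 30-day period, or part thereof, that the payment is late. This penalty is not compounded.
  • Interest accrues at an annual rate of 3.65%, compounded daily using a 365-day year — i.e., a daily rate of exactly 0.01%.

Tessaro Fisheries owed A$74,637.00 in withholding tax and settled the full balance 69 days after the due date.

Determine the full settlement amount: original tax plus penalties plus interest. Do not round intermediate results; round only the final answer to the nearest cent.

Penalty periods: ⌈69/30⌉ = 3; penalty = 3 × 1% × A$74,637.00 = A$2,239.11
Interest: A$74,637.00 × ((1 + 0.0001)^69 − 1) = A$74,637.00 × 0.00692351… = A$516.7502…
Total = A$74,637.00 + A$2,239.1100 + A$516.7502… = A$77,392.86

A$77,392.86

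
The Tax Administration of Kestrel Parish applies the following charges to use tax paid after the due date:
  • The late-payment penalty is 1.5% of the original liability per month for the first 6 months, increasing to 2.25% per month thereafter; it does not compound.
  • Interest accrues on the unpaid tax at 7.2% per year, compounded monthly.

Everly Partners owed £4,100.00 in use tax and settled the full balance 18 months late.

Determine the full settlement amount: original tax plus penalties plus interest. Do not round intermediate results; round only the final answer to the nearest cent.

£6,042.12

Penalty, months 1–6: 6 × 1.5% × £4,100.00 = £369.00
Penalty, months 7–18: 12 × 2.25% × £4,100.00 = £1,107.00
Interest (7.2%/yr ÷ 12 = 0.6%/month): £4,100.00 × ((1 + 0.006)^18 − 1) = £466.1220…
Total = £4,100.00 + £1,476.0000 + £466.1220… = £6,042.12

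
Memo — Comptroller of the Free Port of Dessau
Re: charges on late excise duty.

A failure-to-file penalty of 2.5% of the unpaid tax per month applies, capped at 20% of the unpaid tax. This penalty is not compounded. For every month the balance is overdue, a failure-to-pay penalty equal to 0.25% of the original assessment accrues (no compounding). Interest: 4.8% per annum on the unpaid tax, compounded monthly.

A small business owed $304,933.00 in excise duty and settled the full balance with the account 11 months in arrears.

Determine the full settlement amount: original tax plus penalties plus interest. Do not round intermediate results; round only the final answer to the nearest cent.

Failure-to-file: 11 × 2.5% × $304,933.00 = $83,856.58…, capped at 20% × $304,933.00 = $60,986.60
Failure-to-pay penalty = 0.25% × $304,933.00 × 11 mo = $8,385.66…
Interest (4.8%/yr ÷ 12 = 0.4%/month): $304,933.00 × ((1 + 0.004)^11 − 1) = $13,688.6390…
Total = $304,933.00 + $69,372.2575 + $13,688.6390… = $387,993.90

$387,993.90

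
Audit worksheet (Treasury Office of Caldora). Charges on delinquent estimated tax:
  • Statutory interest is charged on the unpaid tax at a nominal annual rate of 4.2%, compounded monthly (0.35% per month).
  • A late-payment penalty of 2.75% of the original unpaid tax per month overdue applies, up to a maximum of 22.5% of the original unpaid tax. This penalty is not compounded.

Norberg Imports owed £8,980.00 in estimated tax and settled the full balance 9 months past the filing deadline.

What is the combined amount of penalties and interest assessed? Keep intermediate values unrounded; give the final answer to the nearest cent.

Penalty (uncapped): 9 × 2.75% × £8,980.00 = £2,222.55; cap = 22.5% × £8,980.00 = £2,020.50 → penalty = £2,020.50
Interest: £8,980.00 × ((1 + 0.0035)^9 − 1) = £8,980.00 × 0.0319446… = £286.8627…
Penalties + interest = £2,020.5000 + £286.8627… = £2,307.36

£2,307.36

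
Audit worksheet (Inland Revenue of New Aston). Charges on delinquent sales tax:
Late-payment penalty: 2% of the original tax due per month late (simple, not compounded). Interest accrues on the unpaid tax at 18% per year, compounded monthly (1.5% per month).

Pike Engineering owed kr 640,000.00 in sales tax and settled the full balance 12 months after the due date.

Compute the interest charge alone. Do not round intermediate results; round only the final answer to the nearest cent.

kr 125,195.63

Interest: kr 640,000.00 × ((1 + 0.015)^12 − 1) = kr 640,000.00 × 0.1956182… = kr 125,195.6297…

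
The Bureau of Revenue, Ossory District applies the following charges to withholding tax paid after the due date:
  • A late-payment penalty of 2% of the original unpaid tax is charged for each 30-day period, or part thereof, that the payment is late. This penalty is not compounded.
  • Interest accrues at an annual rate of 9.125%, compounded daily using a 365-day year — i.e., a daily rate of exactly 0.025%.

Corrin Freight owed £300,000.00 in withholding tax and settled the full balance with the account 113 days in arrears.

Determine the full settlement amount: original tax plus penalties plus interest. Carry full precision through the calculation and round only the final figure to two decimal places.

£332,594.76

Penalty periods: ⌈113/30⌉ = 4; penalty = 4 × 2% × £300,000.00 = £24,000.00
Interest: £300,000.00 × ((1 + 0.00025)^113 − 1) = £300,000.00 × 0.02864918… = £8,594.7551…
Total = £300,000.00 + £24,000.0000 + £8,594.7551… = £332,594.76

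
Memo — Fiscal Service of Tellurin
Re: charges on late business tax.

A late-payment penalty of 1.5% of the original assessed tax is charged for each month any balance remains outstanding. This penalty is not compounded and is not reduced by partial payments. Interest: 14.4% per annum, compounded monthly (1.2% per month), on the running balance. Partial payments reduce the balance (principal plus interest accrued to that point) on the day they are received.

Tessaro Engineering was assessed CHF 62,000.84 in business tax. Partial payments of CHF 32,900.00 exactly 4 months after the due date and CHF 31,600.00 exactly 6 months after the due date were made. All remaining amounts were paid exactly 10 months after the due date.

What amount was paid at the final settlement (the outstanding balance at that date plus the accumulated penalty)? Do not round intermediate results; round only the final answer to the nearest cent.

Balance at month 4: CHF 62,000.8400 × (1 + 0.012)^4 = CHF 65,030.8789…
After CHF 32,900.00 payment: CHF 65,030.8789… − CHF 32,900.00 = CHF 32,130.8789…
Balance at month 6: CHF 32,130.8789… × (1 + 0.012)^2 = CHF 32,906.6468…
After CHF 31,600.00 payment: CHF 32,906.6468… − CHF 31,600.00 = CHF 1,306.6468…
Balance at month 10: CHF 1,306.6468… × (1 + 0.012)^4 = CHF 1,370.5039…
Penalty: 10 × 1.5% × CHF 62,000.84 = CHF 9,300.13…
Final settlement = outstanding balance + penalty = CHF 1,370.5039… + CHF 9,300.13… = CHF 10,670.63

CHF 10,670.63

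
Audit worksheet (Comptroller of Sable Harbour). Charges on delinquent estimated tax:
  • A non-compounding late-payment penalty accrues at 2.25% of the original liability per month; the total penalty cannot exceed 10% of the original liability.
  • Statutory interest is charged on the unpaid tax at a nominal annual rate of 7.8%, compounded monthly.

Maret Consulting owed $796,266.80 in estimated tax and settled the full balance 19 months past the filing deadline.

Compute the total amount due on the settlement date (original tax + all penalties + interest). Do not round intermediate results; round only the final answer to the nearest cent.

$980,202.77

Penalty (uncapped): 19 × 2.25% × $796,266.80 = $340,404.06…; cap = 10% × $796,266.80 = $79,626.68 → penalty = $79,626.68
Interest (7.8%/yr ÷ 12 = 0.65%/month): $796,266.80 × ((1 + 0.0065)^19 − 1) = $104,309.2926…
Total = $796,266.80 + $79,626.6800 + $104,309.2926… = $980,202.77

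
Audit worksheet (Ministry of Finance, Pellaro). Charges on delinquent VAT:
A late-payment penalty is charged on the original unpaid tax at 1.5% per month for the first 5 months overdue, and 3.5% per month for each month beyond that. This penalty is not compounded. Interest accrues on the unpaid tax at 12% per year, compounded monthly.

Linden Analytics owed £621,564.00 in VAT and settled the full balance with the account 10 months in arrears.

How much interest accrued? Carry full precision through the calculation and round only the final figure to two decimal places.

Interest (12%/yr ÷ 12 = 1%/month): £621,564.00 × ((1 + 0.01)^10 − 1) = £65,029.3468…

£65,029.35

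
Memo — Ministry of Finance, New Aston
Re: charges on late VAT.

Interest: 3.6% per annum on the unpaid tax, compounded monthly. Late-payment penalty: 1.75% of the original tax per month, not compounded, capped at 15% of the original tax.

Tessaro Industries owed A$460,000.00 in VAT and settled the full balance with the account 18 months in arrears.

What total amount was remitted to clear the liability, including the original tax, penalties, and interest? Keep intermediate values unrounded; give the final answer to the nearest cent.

A$554,483.67

Penalty (uncapped): 18 × 1.75% × A$460,000.00 = A$144,900.00; cap = 15% × A$460,000.00 = A$69,000.00 → penalty = A$69,000.00
Interest (3.6%/yr ÷ 12 = 0.3%/month): A$460,000.00 × ((1 + 0.003)^18 − 1) = A$25,483.6697…
Total = A$460,000.00 + A$69,000.0000 + A$25,483.6697… = A$554,483.67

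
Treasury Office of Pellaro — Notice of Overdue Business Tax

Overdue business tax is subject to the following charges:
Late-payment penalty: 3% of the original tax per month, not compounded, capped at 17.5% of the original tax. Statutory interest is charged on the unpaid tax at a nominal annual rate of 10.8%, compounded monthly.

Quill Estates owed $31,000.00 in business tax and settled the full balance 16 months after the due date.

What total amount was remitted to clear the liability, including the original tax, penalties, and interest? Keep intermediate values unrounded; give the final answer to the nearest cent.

Penalty (uncapped): 16 × 3% × $31,000.00 = $14,880.00; cap = 17.5% × $31,000.00 = $5,425.00 → penalty = $5,425.00
Interest (10.8%/yr ÷ 12 = 0.9%/month): $31,000.00 × ((1 + 0.009)^16 − 1) = $4,778.3537…
Total = $31,000.00 + $5,425.0000 + $4,778.3537… = $41,203.35

$41,203.35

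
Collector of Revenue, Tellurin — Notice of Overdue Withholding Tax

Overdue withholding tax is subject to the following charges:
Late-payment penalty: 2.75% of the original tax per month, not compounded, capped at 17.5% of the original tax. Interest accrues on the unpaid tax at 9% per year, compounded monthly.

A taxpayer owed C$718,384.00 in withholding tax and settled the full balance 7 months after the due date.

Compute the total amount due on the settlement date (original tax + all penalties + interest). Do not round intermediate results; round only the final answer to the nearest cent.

Penalty (uncapped): 7 × 2.75% × C$718,384.00 = C$138,288.92; cap = 17.5% × C$718,384.00 = C$125,717.20 → penalty = C$125,717.20
Interest (9%/yr ÷ 12 = 0.75%/month): C$718,384.00 × ((1 + 0.0075)^7 − 1) = C$38,574.4384…
Total = C$718,384.00 + C$125,717.2000 + C$38,574.4384… = C$882,675.64

C$882,675.64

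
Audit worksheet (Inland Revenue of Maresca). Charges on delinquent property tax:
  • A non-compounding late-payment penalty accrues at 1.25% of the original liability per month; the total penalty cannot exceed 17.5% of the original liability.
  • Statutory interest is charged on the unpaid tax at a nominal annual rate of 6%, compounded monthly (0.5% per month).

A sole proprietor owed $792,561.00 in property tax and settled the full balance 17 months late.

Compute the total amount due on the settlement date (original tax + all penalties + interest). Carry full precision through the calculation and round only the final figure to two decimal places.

Penalty (uncapped): 17 × 1.25% × $792,561.00 = $168,419.21…; cap = 17.5% × $792,561.00 = $138,698.18… → penalty = $138,698.18…
Interest: $792,561.00 × ((1 + 0.005)^17 − 1) = $792,561.00 × 0.0884865… = $70,130.9545…
Total = $792,561.00 + $138,698.1750 + $70,130.9545… = $1,001,390.13

$1,001,390.13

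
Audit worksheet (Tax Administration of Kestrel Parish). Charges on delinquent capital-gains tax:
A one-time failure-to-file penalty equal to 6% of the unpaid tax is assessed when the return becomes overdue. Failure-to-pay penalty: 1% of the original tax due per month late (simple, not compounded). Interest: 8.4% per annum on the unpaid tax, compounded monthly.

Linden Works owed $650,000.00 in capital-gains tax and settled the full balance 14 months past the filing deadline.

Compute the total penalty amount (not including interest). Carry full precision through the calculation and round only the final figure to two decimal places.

$130,000.00

Failure-to-file penalty: 6% × $650,000.00 = $39,000.00
Failure-to-pay penalty = 1% × $650,000.00 × 14 mo = $91,000.00
Total penalty = $39,000.00 + $91,000.00 = $130,000.00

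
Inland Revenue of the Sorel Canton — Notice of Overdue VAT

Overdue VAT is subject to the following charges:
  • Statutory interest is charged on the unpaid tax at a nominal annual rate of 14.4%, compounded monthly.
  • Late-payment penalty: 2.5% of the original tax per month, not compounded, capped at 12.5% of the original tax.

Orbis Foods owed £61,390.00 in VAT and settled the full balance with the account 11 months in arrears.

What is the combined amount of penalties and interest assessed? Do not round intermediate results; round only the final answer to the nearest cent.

Penalty (uncapped): 11 × 2.5% × £61,390.00 = £16,882.25; cap = 12.5% × £61,390.00 = £7,673.75 → penalty = £7,673.75
Interest (14.4%/yr ÷ 12 = 1.2%/month): £61,390.00 × ((1 + 0.012)^11 − 1) = £8,607.6195…
Penalties + interest = £7,673.7500 + £8,607.6195… = £16,281.37

£16,281.37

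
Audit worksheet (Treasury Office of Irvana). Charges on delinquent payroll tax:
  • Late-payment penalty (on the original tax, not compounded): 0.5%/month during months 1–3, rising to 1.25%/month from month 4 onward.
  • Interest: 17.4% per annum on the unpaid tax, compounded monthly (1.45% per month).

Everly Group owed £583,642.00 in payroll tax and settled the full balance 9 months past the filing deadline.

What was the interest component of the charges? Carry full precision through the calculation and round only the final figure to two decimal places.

Interest: £583,642.00 × ((1 + 0.0145)^9 − 1) = £583,642.00 × 0.1383307… = £80,735.6274…

£80,735.63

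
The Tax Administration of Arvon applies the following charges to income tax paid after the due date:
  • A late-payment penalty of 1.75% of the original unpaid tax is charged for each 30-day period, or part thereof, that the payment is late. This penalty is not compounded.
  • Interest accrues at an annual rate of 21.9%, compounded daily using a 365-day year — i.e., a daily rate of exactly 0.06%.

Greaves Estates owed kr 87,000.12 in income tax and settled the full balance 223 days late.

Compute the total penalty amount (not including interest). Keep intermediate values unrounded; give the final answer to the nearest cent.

kr 12,180.02

Penalty periods: ⌈223/30⌉ = 8; penalty = 8 × 1.75% × kr 87,000.12 = kr 12,180.02…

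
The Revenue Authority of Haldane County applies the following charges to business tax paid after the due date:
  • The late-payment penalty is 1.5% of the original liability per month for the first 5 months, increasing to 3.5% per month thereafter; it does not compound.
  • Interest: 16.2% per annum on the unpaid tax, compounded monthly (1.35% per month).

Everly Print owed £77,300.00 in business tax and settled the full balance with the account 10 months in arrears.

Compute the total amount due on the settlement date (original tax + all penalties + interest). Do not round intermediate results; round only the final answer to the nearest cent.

£107,717.83

Penalty, months 1–5: 5 × 1.5% × £77,300.00 = £5,797.50
Penalty, months 6–10: 5 × 3.5% × £77,300.00 = £13,527.50
Interest: £77,300.00 × ((1 + 0.0135)^10 − 1) = £77,300.00 × 0.1435036… = £11,092.8271…
Total = £77,300.00 + £19,325.0000 + £11,092.8271… = £107,717.83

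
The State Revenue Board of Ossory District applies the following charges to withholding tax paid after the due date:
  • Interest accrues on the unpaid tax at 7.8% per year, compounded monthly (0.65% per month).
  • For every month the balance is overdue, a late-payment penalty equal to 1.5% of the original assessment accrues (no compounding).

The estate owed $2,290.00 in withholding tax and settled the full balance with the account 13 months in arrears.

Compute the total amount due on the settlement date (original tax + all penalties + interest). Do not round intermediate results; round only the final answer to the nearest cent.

Late-payment penalty: 13 × 1.5% × $2,290.00 = $446.55
Interest: $2,290.00 × ((1 + 0.0065)^13 − 1) = $2,290.00 × 0.0878753… = $201.2345…
Total = $2,290.00 + $446.5500 + $201.2345… = $2,937.78

$2,937.78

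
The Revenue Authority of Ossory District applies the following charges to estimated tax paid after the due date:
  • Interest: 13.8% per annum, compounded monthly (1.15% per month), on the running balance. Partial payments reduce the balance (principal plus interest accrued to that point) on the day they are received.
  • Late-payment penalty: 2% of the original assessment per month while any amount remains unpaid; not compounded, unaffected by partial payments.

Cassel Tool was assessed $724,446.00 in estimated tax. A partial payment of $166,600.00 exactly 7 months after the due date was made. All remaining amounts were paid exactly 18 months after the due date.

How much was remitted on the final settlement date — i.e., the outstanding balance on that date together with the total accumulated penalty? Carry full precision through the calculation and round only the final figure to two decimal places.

$961,875.13

Balance at month 7: $724,446.0000 × (1 + 0.0115)^7 = $784,814.8799…
After $166,600.00 payment: $784,814.8799… − $166,600.00 = $618,214.8799…
Balance at month 18: $618,214.8799… × (1 + 0.0115)^11 = $701,074.5665…
Penalty: 18 × 2% × $724,446.00 = $260,800.56
Final settlement = outstanding balance + penalty = $701,074.5665… + $260,800.56 = $961,875.13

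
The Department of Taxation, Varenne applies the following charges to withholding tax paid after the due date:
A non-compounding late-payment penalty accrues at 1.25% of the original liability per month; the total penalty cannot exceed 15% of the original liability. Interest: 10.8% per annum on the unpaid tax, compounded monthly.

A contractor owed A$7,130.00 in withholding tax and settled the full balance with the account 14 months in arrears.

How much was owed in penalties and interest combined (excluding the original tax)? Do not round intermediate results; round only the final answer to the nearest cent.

A$2,022.37

Penalty (uncapped): 14 × 1.25% × A$7,130.00 = A$1,247.75; cap = 15% × A$7,130.00 = A$1,069.50 → penalty = A$1,069.50
Interest (10.8%/yr ÷ 12 = 0.9%/month): A$7,130.00 × ((1 + 0.009)^14 − 1) = A$952.8749…
Penalties + interest = A$1,069.5000 + A$952.8749… = A$2,022.37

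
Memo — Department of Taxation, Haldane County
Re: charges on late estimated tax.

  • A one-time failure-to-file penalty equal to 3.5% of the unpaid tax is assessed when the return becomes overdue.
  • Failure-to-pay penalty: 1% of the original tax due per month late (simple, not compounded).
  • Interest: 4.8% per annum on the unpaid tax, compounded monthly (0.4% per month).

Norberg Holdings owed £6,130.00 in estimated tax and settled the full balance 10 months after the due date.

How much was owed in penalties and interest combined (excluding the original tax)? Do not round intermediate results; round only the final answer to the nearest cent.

Failure-to-file penalty: 3.5% × £6,130.00 = £214.55
Failure-to-pay penalty = 1% × £6,130.00 × 10 mo = £613.00
Interest: £6,130.00 × ((1 + 0.004)^10 − 1) = £6,130.00 × 0.0407277… = £249.6610…
Penalties + interest = £827.5500 + £249.6610… = £1,077.21

£1,077.21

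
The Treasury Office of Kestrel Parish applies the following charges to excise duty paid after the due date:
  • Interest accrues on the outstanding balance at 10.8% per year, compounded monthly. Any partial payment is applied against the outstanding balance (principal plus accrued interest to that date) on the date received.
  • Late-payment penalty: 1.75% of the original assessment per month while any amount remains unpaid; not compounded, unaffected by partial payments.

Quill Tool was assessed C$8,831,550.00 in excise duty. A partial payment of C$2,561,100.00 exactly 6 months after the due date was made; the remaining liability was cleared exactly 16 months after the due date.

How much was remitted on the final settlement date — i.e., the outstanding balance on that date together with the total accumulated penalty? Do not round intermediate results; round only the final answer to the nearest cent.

Monthly rate = 10.8% ÷ 12 = 0.9%
Balance at month 6: C$8,831,550.0000 × (1 + 0.009)^6 = C$9,319,313.6695…
After C$2,561,100.00 payment: C$9,319,313.6695… − C$2,561,100.00 = C$6,758,213.6695…
Balance at month 16: C$6,758,213.6695… × (1 + 0.009)^10 = C$7,391,687.2100…
Penalty: 16 × 1.75% × C$8,831,550.00 = C$2,472,834.00
Final settlement = outstanding balance + penalty = C$7,391,687.2100… + C$2,472,834.00 = C$9,864,521.21

C$9,864,521.21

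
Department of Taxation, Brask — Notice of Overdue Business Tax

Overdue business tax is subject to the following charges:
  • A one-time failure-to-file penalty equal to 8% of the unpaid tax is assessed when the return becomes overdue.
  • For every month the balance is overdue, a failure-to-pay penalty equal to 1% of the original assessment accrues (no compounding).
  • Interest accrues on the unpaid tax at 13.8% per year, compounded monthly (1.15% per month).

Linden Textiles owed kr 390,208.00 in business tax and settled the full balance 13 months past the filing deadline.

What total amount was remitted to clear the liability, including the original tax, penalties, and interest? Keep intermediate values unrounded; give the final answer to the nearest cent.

kr 534,687.68

Failure-to-file penalty: 8% × kr 390,208.00 = kr 31,216.64
Failure-to-pay penalty: 13 × 1% × kr 390,208.00 = kr 50,727.04
Interest: kr 390,208.00 × ((1 + 0.0115)^13 − 1) = kr 390,208.00 × 0.1602632… = kr 62,535.9978…
Total = kr 390,208.00 + kr 81,943.6800 + kr 62,535.9978… = kr 534,687.68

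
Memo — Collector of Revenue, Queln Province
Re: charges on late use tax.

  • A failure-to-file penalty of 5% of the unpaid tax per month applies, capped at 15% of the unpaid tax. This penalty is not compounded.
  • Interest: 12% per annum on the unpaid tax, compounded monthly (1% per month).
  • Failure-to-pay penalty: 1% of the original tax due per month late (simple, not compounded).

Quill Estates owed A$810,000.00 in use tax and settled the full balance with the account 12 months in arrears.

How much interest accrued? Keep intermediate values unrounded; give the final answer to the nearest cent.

A$102,728.27

Interest: A$810,000.00 × ((1 + 0.01)^12 − 1) = A$810,000.00 × 0.1268250… = A$102,728.2744…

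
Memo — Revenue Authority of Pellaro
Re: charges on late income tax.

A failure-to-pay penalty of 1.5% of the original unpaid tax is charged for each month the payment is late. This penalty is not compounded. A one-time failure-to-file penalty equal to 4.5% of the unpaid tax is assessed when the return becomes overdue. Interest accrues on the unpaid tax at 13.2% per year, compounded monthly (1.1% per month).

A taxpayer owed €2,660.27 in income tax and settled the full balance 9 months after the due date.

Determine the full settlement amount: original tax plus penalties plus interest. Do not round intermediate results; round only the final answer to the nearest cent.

€3,414.38

Failure-to-file penalty: 4.5% × €2,660.27 = €119.71…
Failure-to-pay penalty = 1.5% × €2,660.27 × 9 mo = €359.14…
Interest: €2,660.27 × ((1 + 0.011)^9 − 1) = €2,660.27 × 0.1034697… = €275.2573…
Total = €2,660.27 + €478.8486 + €275.2573… = €3,414.38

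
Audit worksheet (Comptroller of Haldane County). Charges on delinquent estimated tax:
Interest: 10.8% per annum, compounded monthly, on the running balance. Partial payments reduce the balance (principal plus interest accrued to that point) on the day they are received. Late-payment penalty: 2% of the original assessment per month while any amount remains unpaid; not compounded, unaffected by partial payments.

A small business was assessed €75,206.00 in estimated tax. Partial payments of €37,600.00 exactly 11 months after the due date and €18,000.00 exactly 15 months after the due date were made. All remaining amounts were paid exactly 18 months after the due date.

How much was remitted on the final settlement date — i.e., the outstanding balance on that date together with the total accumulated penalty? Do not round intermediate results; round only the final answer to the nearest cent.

Monthly rate = 10.8% ÷ 12 = 0.9%
Balance at month 11: €75,206.0000 × (1 + 0.009)^11 = €82,995.6478…
After €37,600.00 payment: €82,995.6478… − €37,600.00 = €45,395.6478…
Balance at month 15: €45,395.6478… × (1 + 0.009)^4 = €47,052.0861…
After €18,000.00 payment: €47,052.0861… − €18,000.00 = €29,052.0861…
Balance at month 18: €29,052.0861… × (1 + 0.009)^3 = €29,843.5732…
Penalty: 18 × 2% × €75,206.00 = €27,074.16
Final settlement = outstanding balance + penalty = €29,843.5732… + €27,074.16 = €56,917.73

€56,917.73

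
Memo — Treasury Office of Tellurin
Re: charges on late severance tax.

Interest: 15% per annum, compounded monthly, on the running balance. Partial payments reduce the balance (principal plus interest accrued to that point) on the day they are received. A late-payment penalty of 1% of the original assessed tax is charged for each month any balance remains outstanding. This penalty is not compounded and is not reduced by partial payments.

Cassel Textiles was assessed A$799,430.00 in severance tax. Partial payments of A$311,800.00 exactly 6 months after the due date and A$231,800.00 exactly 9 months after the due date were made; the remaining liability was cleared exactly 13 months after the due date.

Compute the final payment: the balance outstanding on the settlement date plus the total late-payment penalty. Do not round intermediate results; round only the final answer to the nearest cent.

Monthly rate = 15% ÷ 12 = 1.25%
Balance at month 6: A$799,430.0000 × (1 + 0.0125)^6 = A$861,292.4360…
After A$311,800.00 payment: A$861,292.4360… − A$311,800.00 = A$549,492.4360…
Balance at month 9: A$549,492.4360… × (1 + 0.0125)^3 = A$570,357.0502…
After A$231,800.00 payment: A$570,357.0502… − A$231,800.00 = A$338,557.0502…
Balance at month 13: A$338,557.0502… × (1 + 0.0125)^4 = A$355,804.9532…
Penalty: 13 × 1% × A$799,430.00 = A$103,925.90
Final settlement = outstanding balance + penalty = A$355,804.9532… + A$103,925.90 = A$459,730.85

A$459,730.85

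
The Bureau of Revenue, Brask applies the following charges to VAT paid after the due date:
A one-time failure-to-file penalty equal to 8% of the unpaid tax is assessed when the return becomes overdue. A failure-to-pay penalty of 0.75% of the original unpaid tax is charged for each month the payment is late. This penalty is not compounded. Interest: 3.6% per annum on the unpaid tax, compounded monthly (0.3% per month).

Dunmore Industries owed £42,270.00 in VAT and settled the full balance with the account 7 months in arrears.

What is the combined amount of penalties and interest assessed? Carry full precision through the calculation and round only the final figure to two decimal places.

Failure-to-file penalty: 8% × £42,270.00 = £3,381.60
Failure-to-pay penalty: 7 × 0.75% × £42,270.00 = £2,219.18…
Interest: £42,270.00 × ((1 + 0.003)^7 − 1) = £42,270.00 × 0.0211899… = £895.6991…
Penalties + interest = £5,600.7750 + £895.6991… = £6,496.47

£6,496.47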